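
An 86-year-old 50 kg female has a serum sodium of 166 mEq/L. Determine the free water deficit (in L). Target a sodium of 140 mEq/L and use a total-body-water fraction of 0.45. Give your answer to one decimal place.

4.2 L

TBW = 0.45 · 50 = 22.5 L
Free water deficit = TBW · (Na/140 − 1)
= 22.5 · (166/140 − 1)
= 22.5 · 0.1857
= 4.18 L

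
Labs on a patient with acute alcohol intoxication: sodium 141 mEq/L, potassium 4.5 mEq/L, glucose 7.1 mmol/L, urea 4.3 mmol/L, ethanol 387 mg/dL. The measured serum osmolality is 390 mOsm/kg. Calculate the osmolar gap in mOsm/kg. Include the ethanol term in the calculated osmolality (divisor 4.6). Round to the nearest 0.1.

Calculated osmolality = 2·Na + glucose + urea + ethanol/4.6
= 2·141 + 7.1 + 4.3 + 387/4.6
= 282 + 7.10 + 4.30 + 84.13
= 377.53 mOsm/kg ≈ 377.5 mOsm/kg
Osmolar gap = measured − calculated = 390 − 377.5 = 12.5 mOsm/kg

12.5 mOsm/kg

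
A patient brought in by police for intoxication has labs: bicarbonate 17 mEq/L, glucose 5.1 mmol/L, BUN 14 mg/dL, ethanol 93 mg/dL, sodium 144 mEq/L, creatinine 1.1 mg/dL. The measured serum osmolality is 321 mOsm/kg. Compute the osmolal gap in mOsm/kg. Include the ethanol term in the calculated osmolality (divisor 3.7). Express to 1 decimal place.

Calculated osmolality = 2·Na + glucose + BUN/2.8 + ethanol/3.7
= 2·144 + 5.1 + 14/2.8 + 93/3.7
= 288 + 5.10 + 5 + 25.14
= 323.24 mOsm/kg ≈ 323.2 mOsm/kg
Osmolar gap = measured − calculated = 321 − 323.2 = -2.2 mOsm/kg

-2.2 mOsm/kg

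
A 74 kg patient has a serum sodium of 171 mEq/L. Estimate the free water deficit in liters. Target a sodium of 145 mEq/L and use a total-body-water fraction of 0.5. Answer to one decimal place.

6.6 L

TBW = 0.5 · 74 = 37 L
Free water deficit = TBW · (Na/145 − 1)
= 37 · (171/145 − 1)
= 37 · 0.1793
= 6.63 L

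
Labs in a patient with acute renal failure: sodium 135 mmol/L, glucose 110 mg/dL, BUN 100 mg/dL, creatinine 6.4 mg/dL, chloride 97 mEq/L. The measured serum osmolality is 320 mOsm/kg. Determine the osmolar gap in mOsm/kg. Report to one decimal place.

Calculated osmolality = 2·Na + glucose/18 + BUN/2.8
= 2·135 + 110/18 + 100/2.8
= 270 + 6.11 + 35.71
= 311.82 mOsm/kg ≈ 311.8 mOsm/kg
Osmolar gap = measured − calculated = 320 − 311.8 = 8.2 mOsm/kg

8.2 mOsm/kg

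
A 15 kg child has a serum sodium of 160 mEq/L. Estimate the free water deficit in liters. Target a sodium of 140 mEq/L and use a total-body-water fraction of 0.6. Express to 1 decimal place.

TBW = 0.6 · 15 = 9 L
Free water deficit = TBW · (Na/140 − 1)
= 9 · (160/140 − 1)
= 9 · 0.1429
= 1.29 L

1.3 L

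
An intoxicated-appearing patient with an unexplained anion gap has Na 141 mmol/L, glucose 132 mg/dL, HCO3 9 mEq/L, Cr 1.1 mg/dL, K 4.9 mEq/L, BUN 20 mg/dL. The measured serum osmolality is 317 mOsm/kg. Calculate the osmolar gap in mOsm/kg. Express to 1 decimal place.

20.5 mOsm/kg

Calculated osmolality = 2·Na + glucose/18 + BUN/2.8
= 2·141 + 132/18 + 20/2.8
= 282 + 7.33 + 7.14
= 296.47 mOsm/kg ≈ 296.5 mOsm/kg
Osmolar gap = measured − calculated = 317 − 296.5 = 20.5 mOsm/kg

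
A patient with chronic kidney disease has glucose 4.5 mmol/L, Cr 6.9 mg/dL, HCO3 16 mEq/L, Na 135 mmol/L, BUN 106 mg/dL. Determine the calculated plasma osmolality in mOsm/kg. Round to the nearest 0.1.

Calculated osmolality = 2·Na + glucose + BUN/2.8
= 2·135 + 4.5 + 106/2.8
= 270 + 4.50 + 37.86
= 312.36 mOsm/kg

312.4 mOsm/kg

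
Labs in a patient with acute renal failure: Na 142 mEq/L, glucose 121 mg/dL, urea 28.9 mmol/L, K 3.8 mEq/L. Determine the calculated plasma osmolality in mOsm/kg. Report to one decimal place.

319.6 mOsm/kg

Calculated osmolality = 2·Na + glucose/18 + urea
= 2·142 + 121/18 + 28.9
= 284 + 6.72 + 28.90
= 319.62 mOsm/kg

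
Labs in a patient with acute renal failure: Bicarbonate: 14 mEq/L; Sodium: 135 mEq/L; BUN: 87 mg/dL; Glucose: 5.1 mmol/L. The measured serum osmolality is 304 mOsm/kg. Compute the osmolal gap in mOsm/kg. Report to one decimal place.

Calculated osmolality = 2·Na + glucose + BUN/2.8
= 2·135 + 5.1 + 87/2.8
= 270 + 5.10 + 31.07
= 306.17 mOsm/kg ≈ 306.2 mOsm/kg
Osmolar gap = measured − calculated = 304 − 306.2 = -2.2 mOsm/kg

-2.2 mOsm/kg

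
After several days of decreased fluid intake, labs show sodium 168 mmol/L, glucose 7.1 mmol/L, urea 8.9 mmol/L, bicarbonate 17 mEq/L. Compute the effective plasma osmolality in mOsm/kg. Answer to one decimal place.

Effective osmolality excludes urea (freely permeant across cell membranes):
2·Na + glucose
= 2·168 + 7.1
= 336 + 7.1
= 343.1 mOsm/kg

343.1 mOsm/kg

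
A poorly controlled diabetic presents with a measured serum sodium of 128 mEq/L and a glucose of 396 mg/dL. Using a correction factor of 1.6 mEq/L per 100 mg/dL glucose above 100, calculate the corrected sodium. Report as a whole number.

Corrected Na = measured Na + 1.6 · (glucose − 100)/100
= 128 + 1.6 · (396 − 100)/100
= 128 + 4.7
= 132.7 mEq/L

133 mEq/L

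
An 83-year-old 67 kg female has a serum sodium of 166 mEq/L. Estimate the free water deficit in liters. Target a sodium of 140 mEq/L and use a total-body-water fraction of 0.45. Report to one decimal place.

5.6 L

TBW = 0.45 · 67 = 30.15 L
Free water deficit = TBW · (Na/140 − 1)
= 30.15 · (166/140 − 1)
= 30.15 · 0.1857
= 5.6 L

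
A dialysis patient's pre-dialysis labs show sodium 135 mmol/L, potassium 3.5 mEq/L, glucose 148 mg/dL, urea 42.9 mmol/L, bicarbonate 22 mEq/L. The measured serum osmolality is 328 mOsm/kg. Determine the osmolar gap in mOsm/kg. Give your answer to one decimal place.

Calculated osmolality = 2·Na + glucose/18 + urea
= 2·135 + 148/18 + 42.9
= 270 + 8.22 + 42.90
= 321.12 mOsm/kg ≈ 321.1 mOsm/kg
Osmolar gap = measured − calculated = 328 − 321.1 = 6.9 mOsm/kg

6.9 mOsm/kg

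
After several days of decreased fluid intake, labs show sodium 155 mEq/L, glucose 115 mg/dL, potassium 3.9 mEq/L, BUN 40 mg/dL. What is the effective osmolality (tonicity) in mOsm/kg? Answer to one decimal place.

Effective osmolality excludes urea (freely permeant across cell membranes):
2·Na + glucose/18
= 2·155 + 115/18
= 310 + 6.39
= 316.39 mOsm/kg

316.4 mOsm/kg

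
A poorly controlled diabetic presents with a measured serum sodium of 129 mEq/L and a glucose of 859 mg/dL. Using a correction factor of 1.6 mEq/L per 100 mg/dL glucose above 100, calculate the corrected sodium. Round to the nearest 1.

141 mEq/L

Corrected Na = measured Na + 1.6 · (glucose − 100)/100
= 129 + 1.6 · (859 − 100)/100
= 129 + 12.1
= 141.1 mEq/L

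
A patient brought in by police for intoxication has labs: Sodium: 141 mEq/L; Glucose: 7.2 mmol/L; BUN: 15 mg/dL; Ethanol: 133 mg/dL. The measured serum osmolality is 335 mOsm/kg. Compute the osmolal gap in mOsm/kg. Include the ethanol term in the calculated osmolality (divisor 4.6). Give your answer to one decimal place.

11.5 mOsm/kg

Calculated osmolality = 2·Na + glucose + BUN/2.8 + ethanol/4.6
= 2·141 + 7.2 + 15/2.8 + 133/4.6
= 282 + 7.20 + 5.36 + 28.91
= 323.47 mOsm/kg ≈ 323.5 mOsm/kg
Osmolar gap = measured − calculated = 335 − 323.5 = 11.5 mOsm/kg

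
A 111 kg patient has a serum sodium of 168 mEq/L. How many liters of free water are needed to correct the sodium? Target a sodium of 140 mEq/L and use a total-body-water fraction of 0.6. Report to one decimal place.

13.3 L

TBW = 0.6 · 111 = 66.6 L
Free water deficit = TBW · (Na/140 − 1)
= 66.6 · (168/140 − 1)
= 66.6 · 0.2
= 13.32 L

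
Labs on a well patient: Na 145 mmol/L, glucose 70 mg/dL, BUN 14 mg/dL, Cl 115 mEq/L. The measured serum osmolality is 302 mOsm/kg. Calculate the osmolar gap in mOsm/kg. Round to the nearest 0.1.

Calculated osmolality = 2·Na + glucose/18 + BUN/2.8
= 2·145 + 70/18 + 14/2.8
= 290 + 3.89 + 5
= 298.89 mOsm/kg ≈ 298.9 mOsm/kg
Osmolar gap = measured − calculated = 302 − 298.9 = 3.1 mOsm/kg

3.1 mOsm/kg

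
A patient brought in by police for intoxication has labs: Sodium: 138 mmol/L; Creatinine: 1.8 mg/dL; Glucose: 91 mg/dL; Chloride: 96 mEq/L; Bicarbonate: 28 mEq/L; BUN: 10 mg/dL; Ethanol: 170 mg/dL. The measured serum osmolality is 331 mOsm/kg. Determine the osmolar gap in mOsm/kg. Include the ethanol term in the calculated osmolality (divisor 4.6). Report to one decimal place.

9.4 mOsm/kg

Calculated osmolality = 2·Na + glucose/18 + BUN/2.8 + ethanol/4.6
= 2·138 + 91/18 + 10/2.8 + 170/4.6
= 276 + 5.06 + 3.57 + 36.96
= 321.59 mOsm/kg ≈ 321.6 mOsm/kg
Osmolar gap = measured − calculated = 331 − 321.6 = 9.4 mOsm/kg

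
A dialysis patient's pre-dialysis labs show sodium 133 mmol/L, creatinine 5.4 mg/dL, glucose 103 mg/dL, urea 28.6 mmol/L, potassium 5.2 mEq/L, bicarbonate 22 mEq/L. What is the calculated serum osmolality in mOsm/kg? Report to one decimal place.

Calculated osmolality = 2·Na + glucose/18 + urea
= 2·133 + 103/18 + 28.6
= 266 + 5.72 + 28.60
= 300.32 mOsm/kg

300.3 mOsm/kg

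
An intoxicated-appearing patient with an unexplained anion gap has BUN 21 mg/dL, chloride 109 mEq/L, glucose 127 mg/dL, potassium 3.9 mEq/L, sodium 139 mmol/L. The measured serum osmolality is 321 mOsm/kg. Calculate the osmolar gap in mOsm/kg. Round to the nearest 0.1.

28.4 mOsm/kg

Calculated osmolality = 2·Na + glucose/18 + BUN/2.8
= 2·139 + 127/18 + 21/2.8
= 278 + 7.06 + 7.50
= 292.56 mOsm/kg ≈ 292.6 mOsm/kg
Osmolar gap = measured − calculated = 321 − 292.6 = 28.4 mOsm/kg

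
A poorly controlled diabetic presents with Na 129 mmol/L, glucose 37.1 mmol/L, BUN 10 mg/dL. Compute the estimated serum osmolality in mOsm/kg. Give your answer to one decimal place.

Calculated osmolality = 2·Na + glucose + BUN/2.8
= 2·129 + 37.1 + 10/2.8
= 258 + 37.10 + 3.57
= 298.67 mOsm/kg

298.7 mOsm/kg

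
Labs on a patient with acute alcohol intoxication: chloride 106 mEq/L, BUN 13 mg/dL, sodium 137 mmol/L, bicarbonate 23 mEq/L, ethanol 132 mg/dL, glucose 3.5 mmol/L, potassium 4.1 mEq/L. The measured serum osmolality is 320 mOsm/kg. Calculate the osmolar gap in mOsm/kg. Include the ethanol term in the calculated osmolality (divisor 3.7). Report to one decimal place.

2.2 mOsm/kg

Calculated osmolality = 2·Na + glucose + BUN/2.8 + ethanol/3.7
= 2·137 + 3.5 + 13/2.8 + 132/3.7
= 274 + 3.50 + 4.64 + 35.68
= 317.82 mOsm/kg ≈ 317.8 mOsm/kg
Osmolar gap = measured − calculated = 320 − 317.8 = 2.2 mOsm/kg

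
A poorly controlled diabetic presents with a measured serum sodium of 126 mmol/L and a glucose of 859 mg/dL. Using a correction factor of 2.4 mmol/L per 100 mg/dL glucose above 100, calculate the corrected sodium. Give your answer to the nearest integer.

Corrected Na = measured Na + 2.4 · (glucose − 100)/100
= 126 + 2.4 · (859 − 100)/100
= 126 + 18.2
= 144.2 mmol/L

144 mmol/L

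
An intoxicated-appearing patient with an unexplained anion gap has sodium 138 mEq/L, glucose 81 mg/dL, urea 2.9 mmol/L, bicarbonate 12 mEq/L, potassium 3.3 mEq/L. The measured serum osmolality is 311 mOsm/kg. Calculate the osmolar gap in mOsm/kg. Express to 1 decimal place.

Calculated osmolality = 2·Na + glucose/18 + urea
= 2·138 + 81/18 + 2.9
= 276 + 4.50 + 2.90
= 283.4 mOsm/kg ≈ 283.4 mOsm/kg
Osmolar gap = measured − calculated = 311 − 283.4 = 27.6 mOsm/kg

27.6 mOsm/kg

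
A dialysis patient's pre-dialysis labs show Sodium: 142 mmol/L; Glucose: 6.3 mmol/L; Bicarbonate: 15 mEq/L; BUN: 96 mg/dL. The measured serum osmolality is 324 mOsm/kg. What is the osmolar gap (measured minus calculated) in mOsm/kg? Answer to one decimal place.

-0.6 mOsm/kg

Calculated osmolality = 2·Na + glucose + BUN/2.8
= 2·142 + 6.3 + 96/2.8
= 284 + 6.30 + 34.29
= 324.59 mOsm/kg ≈ 324.6 mOsm/kg
Osmolar gap = measured − calculated = 324 − 324.6 = -0.6 mOsm/kg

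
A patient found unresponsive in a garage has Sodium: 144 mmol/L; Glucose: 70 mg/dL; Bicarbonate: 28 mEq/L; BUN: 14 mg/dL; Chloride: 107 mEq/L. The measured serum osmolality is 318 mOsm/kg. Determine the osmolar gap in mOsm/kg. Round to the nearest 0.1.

21.1 mOsm/kg

Calculated osmolality = 2·Na + glucose/18 + BUN/2.8
= 2·144 + 70/18 + 14/2.8
= 288 + 3.89 + 5
= 296.89 mOsm/kg ≈ 296.9 mOsm/kg
Osmolar gap = measured − calculated = 318 − 296.9 = 21.1 mOsm/kg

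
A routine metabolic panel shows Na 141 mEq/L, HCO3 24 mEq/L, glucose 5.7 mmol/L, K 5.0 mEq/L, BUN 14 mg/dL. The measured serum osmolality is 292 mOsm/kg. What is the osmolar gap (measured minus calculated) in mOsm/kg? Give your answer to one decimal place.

Calculated osmolality = 2·Na + glucose + BUN/2.8
= 2·141 + 5.7 + 14/2.8
= 282 + 5.70 + 5
= 292.7 mOsm/kg ≈ 292.7 mOsm/kg
Osmolar gap = measured − calculated = 292 − 292.7 = -0.7 mOsm/kg

-0.7 mOsm/kg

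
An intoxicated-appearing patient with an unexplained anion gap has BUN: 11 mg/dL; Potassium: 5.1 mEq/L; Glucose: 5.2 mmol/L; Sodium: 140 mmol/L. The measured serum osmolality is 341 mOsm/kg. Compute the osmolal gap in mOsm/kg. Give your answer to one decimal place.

51.9 mOsm/kg

Calculated osmolality = 2·Na + glucose + BUN/2.8
= 2·140 + 5.2 + 11/2.8
= 280 + 5.20 + 3.93
= 289.13 mOsm/kg ≈ 289.1 mOsm/kg
Osmolar gap = measured − calculated = 341 − 289.1 = 51.9 mOsm/kg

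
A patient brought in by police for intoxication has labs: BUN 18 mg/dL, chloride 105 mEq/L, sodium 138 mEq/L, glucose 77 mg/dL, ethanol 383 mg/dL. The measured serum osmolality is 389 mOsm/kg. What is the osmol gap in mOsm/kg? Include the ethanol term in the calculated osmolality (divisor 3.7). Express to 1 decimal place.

-1.2 mOsm/kg

Calculated osmolality = 2·Na + glucose/18 + BUN/2.8 + ethanol/3.7
= 2·138 + 77/18 + 18/2.8 + 383/3.7
= 276 + 4.28 + 6.43 + 103.51
= 390.22 mOsm/kg ≈ 390.2 mOsm/kg
Osmolar gap = measured − calculated = 389 − 390.2 = -1.2 mOsm/kg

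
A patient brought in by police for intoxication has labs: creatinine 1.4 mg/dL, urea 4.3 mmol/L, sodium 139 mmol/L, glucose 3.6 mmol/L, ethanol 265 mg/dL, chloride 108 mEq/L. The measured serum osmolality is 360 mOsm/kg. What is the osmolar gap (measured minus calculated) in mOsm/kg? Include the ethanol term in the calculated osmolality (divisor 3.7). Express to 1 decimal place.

Calculated osmolality = 2·Na + glucose + urea + ethanol/3.7
= 2·139 + 3.6 + 4.3 + 265/3.7
= 278 + 3.60 + 4.30 + 71.62
= 357.52 mOsm/kg ≈ 357.5 mOsm/kg
Osmolar gap = measured − calculated = 360 − 357.5 = 2.5 mOsm/kg

2.5 mOsm/kg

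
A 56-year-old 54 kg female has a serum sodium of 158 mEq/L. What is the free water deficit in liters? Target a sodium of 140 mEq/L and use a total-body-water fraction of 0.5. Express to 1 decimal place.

TBW = 0.5 · 54 = 27 L
Free water deficit = TBW · (Na/140 − 1)
= 27 · (158/140 − 1)
= 27 · 0.1286
= 3.47 L

3.5 L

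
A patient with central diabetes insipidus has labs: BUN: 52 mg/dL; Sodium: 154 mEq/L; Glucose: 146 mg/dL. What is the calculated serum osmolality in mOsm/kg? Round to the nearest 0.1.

Calculated osmolality = 2·Na + glucose/18 + BUN/2.8
= 2·154 + 146/18 + 52/2.8
= 308 + 8.11 + 18.57
= 334.68 mOsm/kg

334.7 mOsm/kg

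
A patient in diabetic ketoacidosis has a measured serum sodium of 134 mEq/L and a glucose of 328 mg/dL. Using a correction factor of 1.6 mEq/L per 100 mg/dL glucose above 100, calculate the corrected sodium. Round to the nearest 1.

138 mEq/L

Corrected Na = measured Na + 1.6 · (glucose − 100)/100
= 134 + 1.6 · (328 − 100)/100
= 134 + 3.6
= 137.6 mEq/L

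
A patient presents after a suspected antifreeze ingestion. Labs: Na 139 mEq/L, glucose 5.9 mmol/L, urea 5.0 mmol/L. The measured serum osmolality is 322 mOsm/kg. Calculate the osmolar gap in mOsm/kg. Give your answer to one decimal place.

33.1 mOsm/kg

Calculated osmolality = 2·Na + glucose + urea
= 2·139 + 5.9 + 5
= 278 + 5.90 + 5
= 288.9 mOsm/kg ≈ 288.9 mOsm/kg
Osmolar gap = measured − calculated = 322 − 288.9 = 33.1 mOsm/kg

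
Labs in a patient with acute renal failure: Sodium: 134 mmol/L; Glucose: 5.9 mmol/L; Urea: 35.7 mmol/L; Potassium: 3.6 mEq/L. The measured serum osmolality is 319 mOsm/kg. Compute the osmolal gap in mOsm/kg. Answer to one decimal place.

9.4 mOsm/kg

Calculated osmolality = 2·Na + glucose + urea
= 2·134 + 5.9 + 35.7
= 268 + 5.90 + 35.70
= 309.6 mOsm/kg ≈ 309.6 mOsm/kg
Osmolar gap = measured − calculated = 319 − 309.6 = 9.4 mOsm/kg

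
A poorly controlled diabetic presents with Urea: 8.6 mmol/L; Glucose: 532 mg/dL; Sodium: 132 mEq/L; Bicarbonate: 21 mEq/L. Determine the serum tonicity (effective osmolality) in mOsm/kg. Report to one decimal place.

293.6 mOsm/kg

Effective osmolality excludes urea (freely permeant across cell membranes):
2·Na + glucose/18
= 2·132 + 532/18
= 264 + 29.56
= 293.56 mOsm/kg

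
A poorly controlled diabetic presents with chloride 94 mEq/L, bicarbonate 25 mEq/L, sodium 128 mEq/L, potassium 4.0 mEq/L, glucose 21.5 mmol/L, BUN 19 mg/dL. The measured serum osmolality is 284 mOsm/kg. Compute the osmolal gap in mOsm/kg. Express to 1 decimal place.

-0.3 mOsm/kg

Calculated osmolality = 2·Na + glucose + BUN/2.8
= 2·128 + 21.5 + 19/2.8
= 256 + 21.50 + 6.79
= 284.29 mOsm/kg ≈ 284.3 mOsm/kg
Osmolar gap = measured − calculated = 284 − 284.3 = -0.3 mOsm/kg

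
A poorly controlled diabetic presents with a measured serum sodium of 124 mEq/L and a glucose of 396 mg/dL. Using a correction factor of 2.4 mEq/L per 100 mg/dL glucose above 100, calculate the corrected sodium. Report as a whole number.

131 mEq/L

Corrected Na = measured Na + 2.4 · (glucose − 100)/100
= 124 + 2.4 · (396 − 100)/100
= 124 + 7.1
= 131.1 mEq/L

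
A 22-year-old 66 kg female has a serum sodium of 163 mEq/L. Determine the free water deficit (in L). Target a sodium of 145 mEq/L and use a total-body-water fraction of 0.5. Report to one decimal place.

4.1 L

TBW = 0.5 · 66 = 33 L
Free water deficit = TBW · (Na/145 − 1)
= 33 · (163/145 − 1)
= 33 · 0.1241
= 4.1 L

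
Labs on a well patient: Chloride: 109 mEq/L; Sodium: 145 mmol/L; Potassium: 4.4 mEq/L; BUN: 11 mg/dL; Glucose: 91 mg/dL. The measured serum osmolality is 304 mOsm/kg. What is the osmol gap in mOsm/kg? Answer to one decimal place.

5.0 mOsm/kg

Calculated osmolality = 2·Na + glucose/18 + BUN/2.8
= 2·145 + 91/18 + 11/2.8
= 290 + 5.06 + 3.93
= 298.99 mOsm/kg ≈ 299.0 mOsm/kg
Osmolar gap = measured − calculated = 304 − 299.0 = 5.0 mOsm/kg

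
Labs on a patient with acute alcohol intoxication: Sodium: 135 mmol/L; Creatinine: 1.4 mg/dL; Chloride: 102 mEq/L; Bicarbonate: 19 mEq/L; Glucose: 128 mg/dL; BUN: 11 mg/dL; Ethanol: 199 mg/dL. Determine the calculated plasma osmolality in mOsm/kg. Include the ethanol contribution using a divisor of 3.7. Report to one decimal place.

334.8 mOsm/kg

Calculated osmolality = 2·Na + glucose/18 + BUN/2.8 + ethanol/3.7
= 2·135 + 128/18 + 11/2.8 + 199/3.7
= 270 + 7.11 + 3.93 + 53.78
= 334.82 mOsm/kg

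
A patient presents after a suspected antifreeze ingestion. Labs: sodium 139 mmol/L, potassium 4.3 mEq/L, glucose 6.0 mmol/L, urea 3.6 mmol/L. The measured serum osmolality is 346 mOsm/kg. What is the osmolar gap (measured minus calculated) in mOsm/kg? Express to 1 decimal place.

58.4 mOsm/kg

Calculated osmolality = 2·Na + glucose + urea
= 2·139 + 6 + 3.6
= 278 + 6 + 3.60
= 287.6 mOsm/kg ≈ 287.6 mOsm/kg
Osmolar gap = measured − calculated = 346 − 287.6 = 58.4 mOsm/kg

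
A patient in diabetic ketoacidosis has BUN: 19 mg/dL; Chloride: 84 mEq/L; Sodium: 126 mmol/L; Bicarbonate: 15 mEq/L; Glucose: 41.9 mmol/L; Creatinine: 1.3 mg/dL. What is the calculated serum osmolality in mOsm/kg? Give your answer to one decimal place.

Calculated osmolality = 2·Na + glucose + BUN/2.8
= 2·126 + 41.9 + 19/2.8
= 252 + 41.90 + 6.79
= 300.69 mOsm/kg

300.7 mOsm/kg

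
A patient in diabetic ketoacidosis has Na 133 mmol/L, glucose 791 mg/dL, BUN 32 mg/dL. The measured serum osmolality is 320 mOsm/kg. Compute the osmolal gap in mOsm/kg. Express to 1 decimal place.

-1.4 mOsm/kg

Calculated osmolality = 2·Na + glucose/18 + BUN/2.8
= 2·133 + 791/18 + 32/2.8
= 266 + 43.94 + 11.43
= 321.37 mOsm/kg ≈ 321.4 mOsm/kg
Osmolar gap = measured − calculated = 320 − 321.4 = -1.4 mOsm/kg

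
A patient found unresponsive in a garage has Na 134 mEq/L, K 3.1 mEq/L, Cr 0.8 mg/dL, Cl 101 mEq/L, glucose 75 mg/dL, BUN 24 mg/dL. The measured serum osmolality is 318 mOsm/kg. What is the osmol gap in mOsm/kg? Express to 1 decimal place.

Calculated osmolality = 2·Na + glucose/18 + BUN/2.8
= 2·134 + 75/18 + 24/2.8
= 268 + 4.17 + 8.57
= 280.74 mOsm/kg ≈ 280.7 mOsm/kg
Osmolar gap = measured − calculated = 318 − 280.7 = 37.3 mOsm/kg

37.3 mOsm/kg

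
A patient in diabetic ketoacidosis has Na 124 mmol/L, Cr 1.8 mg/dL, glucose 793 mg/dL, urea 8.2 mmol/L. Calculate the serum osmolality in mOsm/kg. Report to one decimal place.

Calculated osmolality = 2·Na + glucose/18 + urea
= 2·124 + 793/18 + 8.2
= 248 + 44.06 + 8.20
= 300.26 mOsm/kg

300.3 mOsm/kg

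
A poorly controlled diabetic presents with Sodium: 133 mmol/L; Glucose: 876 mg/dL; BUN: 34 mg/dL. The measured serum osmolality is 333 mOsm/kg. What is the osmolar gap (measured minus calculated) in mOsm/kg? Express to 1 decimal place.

6.2 mOsm/kg

Calculated osmolality = 2·Na + glucose/18 + BUN/2.8
= 2·133 + 876/18 + 34/2.8
= 266 + 48.67 + 12.14
= 326.81 mOsm/kg ≈ 326.8 mOsm/kg
Osmolar gap = measured − calculated = 333 − 326.8 = 6.2 mOsm/kg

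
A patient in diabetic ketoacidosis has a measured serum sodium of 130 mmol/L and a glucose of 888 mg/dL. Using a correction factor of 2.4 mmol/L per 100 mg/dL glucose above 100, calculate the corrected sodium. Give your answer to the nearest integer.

Corrected Na = measured Na + 2.4 · (glucose − 100)/100
= 130 + 2.4 · (888 − 100)/100
= 130 + 18.9
= 148.9 mmol/L

149 mmol/L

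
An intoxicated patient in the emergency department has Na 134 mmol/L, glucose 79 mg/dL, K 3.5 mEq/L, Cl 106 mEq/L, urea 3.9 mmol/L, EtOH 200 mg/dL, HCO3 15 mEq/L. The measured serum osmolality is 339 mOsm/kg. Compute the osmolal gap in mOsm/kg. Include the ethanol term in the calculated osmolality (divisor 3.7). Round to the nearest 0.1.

8.7 mOsm/kg

Calculated osmolality = 2·Na + glucose/18 + urea + ethanol/3.7
= 2·134 + 79/18 + 3.9 + 200/3.7
= 268 + 4.39 + 3.90 + 54.05
= 330.34 mOsm/kg ≈ 330.3 mOsm/kg
Osmolar gap = measured − calculated = 339 − 330.3 = 8.7 mOsm/kg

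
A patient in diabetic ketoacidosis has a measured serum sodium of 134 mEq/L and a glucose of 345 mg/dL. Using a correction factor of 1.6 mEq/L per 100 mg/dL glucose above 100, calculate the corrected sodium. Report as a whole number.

138 mEq/L

Corrected Na = measured Na + 1.6 · (glucose − 100)/100
= 134 + 1.6 · (345 − 100)/100
= 134 + 3.9
= 137.9 mEq/L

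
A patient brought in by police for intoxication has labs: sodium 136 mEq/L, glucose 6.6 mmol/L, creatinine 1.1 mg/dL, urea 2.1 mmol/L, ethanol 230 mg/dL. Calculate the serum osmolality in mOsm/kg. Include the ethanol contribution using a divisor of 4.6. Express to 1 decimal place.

Calculated osmolality = 2·Na + glucose + urea + ethanol/4.6
= 2·136 + 6.6 + 2.1 + 230/4.6
= 272 + 6.60 + 2.10 + 50
= 330.7 mOsm/kg

330.7 mOsm/kg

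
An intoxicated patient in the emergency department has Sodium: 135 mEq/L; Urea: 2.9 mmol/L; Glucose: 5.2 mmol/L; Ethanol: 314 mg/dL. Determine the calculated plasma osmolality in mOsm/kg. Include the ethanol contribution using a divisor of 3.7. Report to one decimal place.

Calculated osmolality = 2·Na + glucose + urea + ethanol/3.7
= 2·135 + 5.2 + 2.9 + 314/3.7
= 270 + 5.20 + 2.90 + 84.86
= 362.96 mOsm/kg

363.0 mOsm/kg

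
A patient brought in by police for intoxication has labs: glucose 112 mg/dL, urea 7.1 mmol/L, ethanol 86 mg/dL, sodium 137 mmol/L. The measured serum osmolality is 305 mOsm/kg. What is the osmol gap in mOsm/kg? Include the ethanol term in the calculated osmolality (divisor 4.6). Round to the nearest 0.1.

Calculated osmolality = 2·Na + glucose/18 + urea + ethanol/4.6
= 2·137 + 112/18 + 7.1 + 86/4.6
= 274 + 6.22 + 7.10 + 18.70
= 306.02 mOsm/kg ≈ 306.0 mOsm/kg
Osmolar gap = measured − calculated = 305 − 306.0 = -1.0 mOsm/kg

-1.0 mOsm/kg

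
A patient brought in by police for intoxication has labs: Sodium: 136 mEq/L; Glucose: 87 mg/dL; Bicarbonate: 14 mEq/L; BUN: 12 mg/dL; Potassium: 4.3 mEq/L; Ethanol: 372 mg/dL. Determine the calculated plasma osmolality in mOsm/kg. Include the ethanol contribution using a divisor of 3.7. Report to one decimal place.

Calculated osmolality = 2·Na + glucose/18 + BUN/2.8 + ethanol/3.7
= 2·136 + 87/18 + 12/2.8 + 372/3.7
= 272 + 4.83 + 4.29 + 100.54
= 381.66 mOsm/kg

381.7 mOsm/kg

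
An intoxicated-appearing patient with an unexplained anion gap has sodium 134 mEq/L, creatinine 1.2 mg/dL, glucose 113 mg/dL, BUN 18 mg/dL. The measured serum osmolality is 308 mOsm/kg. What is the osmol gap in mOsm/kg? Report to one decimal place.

27.3 mOsm/kg

Calculated osmolality = 2·Na + glucose/18 + BUN/2.8
= 2·134 + 113/18 + 18/2.8
= 268 + 6.28 + 6.43
= 280.71 mOsm/kg ≈ 280.7 mOsm/kg
Osmolar gap = measured − calculated = 308 − 280.7 = 27.3 mOsm/kg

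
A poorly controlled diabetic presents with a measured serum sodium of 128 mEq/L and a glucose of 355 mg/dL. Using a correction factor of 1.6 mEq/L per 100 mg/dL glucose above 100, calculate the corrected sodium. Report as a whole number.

132 mEq/L

Corrected Na = measured Na + 1.6 · (glucose − 100)/100
= 128 + 1.6 · (355 − 100)/100
= 128 + 4.1
= 132.1 mEq/L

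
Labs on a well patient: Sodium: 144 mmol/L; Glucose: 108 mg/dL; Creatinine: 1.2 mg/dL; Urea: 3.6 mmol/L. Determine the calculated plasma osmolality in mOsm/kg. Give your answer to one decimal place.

297.6 mOsm/kg

Calculated osmolality = 2·Na + glucose/18 + urea
= 2·144 + 108/18 + 3.6
= 288 + 6 + 3.60
= 297.6 mOsm/kg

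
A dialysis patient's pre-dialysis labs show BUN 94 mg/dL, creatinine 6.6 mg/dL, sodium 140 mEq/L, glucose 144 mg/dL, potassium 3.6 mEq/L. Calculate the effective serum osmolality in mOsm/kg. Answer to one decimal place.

Effective osmolality excludes urea (freely permeant across cell membranes):
2·Na + glucose/18
= 2·140 + 144/18
= 280 + 8
= 288 mOsm/kg

288.0 mOsm/kg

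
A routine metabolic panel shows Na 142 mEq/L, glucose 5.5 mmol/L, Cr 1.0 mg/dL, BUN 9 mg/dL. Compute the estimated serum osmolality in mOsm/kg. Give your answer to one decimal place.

Calculated osmolality = 2·Na + glucose + BUN/2.8
= 2·142 + 5.5 + 9/2.8
= 284 + 5.50 + 3.21
= 292.71 mOsm/kg

292.7 mOsm/kg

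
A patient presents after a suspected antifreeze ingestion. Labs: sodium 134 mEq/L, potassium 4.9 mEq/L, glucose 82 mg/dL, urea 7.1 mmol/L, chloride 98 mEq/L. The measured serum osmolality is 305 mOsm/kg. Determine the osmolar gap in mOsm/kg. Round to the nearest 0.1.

Calculated osmolality = 2·Na + glucose/18 + urea
= 2·134 + 82/18 + 7.1
= 268 + 4.56 + 7.10
= 279.66 mOsm/kg ≈ 279.7 mOsm/kg
Osmolar gap = measured − calculated = 305 − 279.7 = 25.3 mOsm/kg

25.3 mOsm/kg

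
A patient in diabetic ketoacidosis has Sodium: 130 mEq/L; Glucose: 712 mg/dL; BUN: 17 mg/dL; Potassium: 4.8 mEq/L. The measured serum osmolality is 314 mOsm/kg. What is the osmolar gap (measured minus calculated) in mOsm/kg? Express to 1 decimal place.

Calculated osmolality = 2·Na + glucose/18 + BUN/2.8
= 2·130 + 712/18 + 17/2.8
= 260 + 39.56 + 6.07
= 305.63 mOsm/kg ≈ 305.6 mOsm/kg
Osmolar gap = measured − calculated = 314 − 305.6 = 8.4 mOsm/kg

8.4 mOsm/kg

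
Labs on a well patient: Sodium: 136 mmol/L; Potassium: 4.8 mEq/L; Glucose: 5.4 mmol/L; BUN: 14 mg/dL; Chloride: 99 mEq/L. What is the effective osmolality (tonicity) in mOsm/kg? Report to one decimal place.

Effective osmolality excludes urea (freely permeant across cell membranes):
2·Na + glucose
= 2·136 + 5.4
= 272 + 5.4
= 277.4 mOsm/kg

277.4 mOsm/kg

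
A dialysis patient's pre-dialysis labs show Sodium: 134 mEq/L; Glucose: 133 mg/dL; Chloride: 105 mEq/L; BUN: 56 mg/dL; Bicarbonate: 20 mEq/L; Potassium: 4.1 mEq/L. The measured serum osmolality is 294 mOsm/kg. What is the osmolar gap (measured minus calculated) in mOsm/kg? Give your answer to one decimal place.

-1.4 mOsm/kg

Calculated osmolality = 2·Na + glucose/18 + BUN/2.8
= 2·134 + 133/18 + 56/2.8
= 268 + 7.39 + 20
= 295.39 mOsm/kg ≈ 295.4 mOsm/kg
Osmolar gap = measured − calculated = 294 − 295.4 = -1.4 mOsm/kg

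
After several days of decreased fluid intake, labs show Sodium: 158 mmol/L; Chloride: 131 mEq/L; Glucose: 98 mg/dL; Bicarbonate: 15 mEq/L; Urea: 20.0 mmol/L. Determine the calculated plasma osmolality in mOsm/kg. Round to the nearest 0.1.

341.4 mOsm/kg

Calculated osmolality = 2·Na + glucose/18 + urea
= 2·158 + 98/18 + 20
= 316 + 5.44 + 20
= 341.44 mOsm/kg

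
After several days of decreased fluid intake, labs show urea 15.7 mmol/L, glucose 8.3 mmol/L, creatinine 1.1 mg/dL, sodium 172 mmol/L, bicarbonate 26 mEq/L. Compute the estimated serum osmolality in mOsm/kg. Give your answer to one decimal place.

Calculated osmolality = 2·Na + glucose + urea
= 2·172 + 8.3 + 15.7
= 344 + 8.30 + 15.70
= 368 mOsm/kg

368.0 mOsm/kg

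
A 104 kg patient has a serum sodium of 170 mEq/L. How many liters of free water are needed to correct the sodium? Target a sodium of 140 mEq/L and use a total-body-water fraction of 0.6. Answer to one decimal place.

TBW = 0.6 · 104 = 62.4 L
Free water deficit = TBW · (Na/140 − 1)
= 62.4 · (170/140 − 1)
= 62.4 · 0.2143
= 13.37 L

13.4 L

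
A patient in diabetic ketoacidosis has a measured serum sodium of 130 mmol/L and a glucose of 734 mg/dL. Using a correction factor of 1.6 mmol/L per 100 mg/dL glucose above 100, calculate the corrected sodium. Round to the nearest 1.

140 mmol/L

Corrected Na = measured Na + 1.6 · (glucose − 100)/100
= 130 + 1.6 · (734 − 100)/100
= 130 + 10.1
= 140.1 mmol/L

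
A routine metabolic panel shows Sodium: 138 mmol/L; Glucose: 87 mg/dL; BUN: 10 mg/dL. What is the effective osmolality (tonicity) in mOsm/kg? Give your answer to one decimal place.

280.8 mOsm/kg

Effective osmolality excludes urea (freely permeant across cell membranes):
2·Na + glucose/18
= 2·138 + 87/18
= 276 + 4.83
= 280.83 mOsm/kg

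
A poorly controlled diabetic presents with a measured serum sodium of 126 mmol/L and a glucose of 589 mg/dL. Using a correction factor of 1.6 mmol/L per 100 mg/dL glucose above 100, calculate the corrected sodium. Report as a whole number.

134 mmol/L

Corrected Na = measured Na + 1.6 · (glucose − 100)/100
= 126 + 1.6 · (589 − 100)/100
= 126 + 7.8
= 133.8 mmol/L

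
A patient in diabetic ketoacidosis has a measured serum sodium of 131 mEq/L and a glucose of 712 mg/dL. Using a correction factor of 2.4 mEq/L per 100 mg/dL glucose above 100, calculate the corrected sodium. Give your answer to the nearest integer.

Corrected Na = measured Na + 2.4 · (glucose − 100)/100
= 131 + 2.4 · (712 − 100)/100
= 131 + 14.7
= 145.7 mEq/L

146 mEq/L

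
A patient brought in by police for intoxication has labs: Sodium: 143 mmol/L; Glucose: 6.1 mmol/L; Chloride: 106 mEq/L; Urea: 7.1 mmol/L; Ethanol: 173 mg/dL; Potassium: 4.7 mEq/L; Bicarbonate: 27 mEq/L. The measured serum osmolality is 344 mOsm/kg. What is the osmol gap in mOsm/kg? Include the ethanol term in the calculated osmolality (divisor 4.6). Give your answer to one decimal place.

Calculated osmolality = 2·Na + glucose + urea + ethanol/4.6
= 2·143 + 6.1 + 7.1 + 173/4.6
= 286 + 6.10 + 7.10 + 37.61
= 336.81 mOsm/kg ≈ 336.8 mOsm/kg
Osmolar gap = measured − calculated = 344 − 336.8 = 7.2 mOsm/kg

7.2 mOsm/kg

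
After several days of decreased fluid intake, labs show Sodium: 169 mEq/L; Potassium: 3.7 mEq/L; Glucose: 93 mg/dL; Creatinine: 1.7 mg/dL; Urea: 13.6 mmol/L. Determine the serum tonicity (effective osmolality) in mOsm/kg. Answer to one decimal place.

343.2 mOsm/kg

Effective osmolality excludes urea (freely permeant across cell membranes):
2·Na + glucose/18
= 2·169 + 93/18
= 338 + 5.17
= 343.17 mOsm/kg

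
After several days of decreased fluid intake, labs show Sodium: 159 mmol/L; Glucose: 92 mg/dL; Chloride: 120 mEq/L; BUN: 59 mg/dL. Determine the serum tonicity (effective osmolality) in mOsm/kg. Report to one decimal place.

Effective osmolality excludes urea (freely permeant across cell membranes):
2·Na + glucose/18
= 2·159 + 92/18
= 318 + 5.11
= 323.11 mOsm/kg

323.1 mOsm/kg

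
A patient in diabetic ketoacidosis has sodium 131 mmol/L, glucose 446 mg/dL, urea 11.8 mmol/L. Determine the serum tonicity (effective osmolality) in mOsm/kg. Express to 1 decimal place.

286.8 mOsm/kg

Effective osmolality excludes urea (freely permeant across cell membranes):
2·Na + glucose/18
= 2·131 + 446/18
= 262 + 24.78
= 286.78 mOsm/kg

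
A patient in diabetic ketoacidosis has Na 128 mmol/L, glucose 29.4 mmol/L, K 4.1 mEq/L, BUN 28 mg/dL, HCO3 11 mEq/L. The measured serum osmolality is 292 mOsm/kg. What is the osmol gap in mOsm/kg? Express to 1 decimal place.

Calculated osmolality = 2·Na + glucose + BUN/2.8
= 2·128 + 29.4 + 28/2.8
= 256 + 29.40 + 10
= 295.4 mOsm/kg ≈ 295.4 mOsm/kg
Osmolar gap = measured − calculated = 292 − 295.4 = -3.4 mOsm/kg

-3.4 mOsm/kg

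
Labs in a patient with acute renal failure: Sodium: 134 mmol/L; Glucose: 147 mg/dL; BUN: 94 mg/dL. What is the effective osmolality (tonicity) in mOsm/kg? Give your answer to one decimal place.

276.2 mOsm/kg

Effective osmolality excludes urea (freely permeant across cell membranes):
2·Na + glucose/18
= 2·134 + 147/18
= 268 + 8.17
= 276.17 mOsm/kg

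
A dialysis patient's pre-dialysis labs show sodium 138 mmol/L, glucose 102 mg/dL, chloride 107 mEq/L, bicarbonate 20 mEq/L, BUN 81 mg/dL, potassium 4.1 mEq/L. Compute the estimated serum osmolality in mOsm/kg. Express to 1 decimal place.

Calculated osmolality = 2·Na + glucose/18 + BUN/2.8
= 2·138 + 102/18 + 81/2.8
= 276 + 5.67 + 28.93
= 310.6 mOsm/kg

310.6 mOsm/kg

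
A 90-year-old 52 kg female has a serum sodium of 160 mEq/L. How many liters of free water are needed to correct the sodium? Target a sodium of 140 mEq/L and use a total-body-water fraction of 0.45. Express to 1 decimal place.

3.3 L

TBW = 0.45 · 52 = 23.4 L
Free water deficit = TBW · (Na/140 − 1)
= 23.4 · (160/140 − 1)
= 23.4 · 0.1429
= 3.34 L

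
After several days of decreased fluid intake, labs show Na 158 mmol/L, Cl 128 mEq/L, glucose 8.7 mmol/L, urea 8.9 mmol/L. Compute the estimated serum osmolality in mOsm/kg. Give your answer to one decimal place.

333.6 mOsm/kg

Calculated osmolality = 2·Na + glucose + urea
= 2·158 + 8.7 + 8.9
= 316 + 8.70 + 8.90
= 333.6 mOsm/kg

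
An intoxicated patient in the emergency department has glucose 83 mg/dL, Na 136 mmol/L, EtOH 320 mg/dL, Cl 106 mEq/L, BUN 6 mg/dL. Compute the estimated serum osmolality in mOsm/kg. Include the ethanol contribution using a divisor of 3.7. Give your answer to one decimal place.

Calculated osmolality = 2·Na + glucose/18 + BUN/2.8 + ethanol/3.7
= 2·136 + 83/18 + 6/2.8 + 320/3.7
= 272 + 4.61 + 2.14 + 86.49
= 365.24 mOsm/kg

365.2 mOsm/kg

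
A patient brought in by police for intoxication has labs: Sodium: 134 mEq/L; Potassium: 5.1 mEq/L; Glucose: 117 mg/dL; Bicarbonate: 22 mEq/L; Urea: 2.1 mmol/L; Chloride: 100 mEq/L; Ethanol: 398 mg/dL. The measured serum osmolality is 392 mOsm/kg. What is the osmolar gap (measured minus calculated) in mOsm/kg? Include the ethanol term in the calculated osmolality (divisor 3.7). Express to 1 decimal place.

7.8 mOsm/kg

Calculated osmolality = 2·Na + glucose/18 + urea + ethanol/3.7
= 2·134 + 117/18 + 2.1 + 398/3.7
= 268 + 6.50 + 2.10 + 107.57
= 384.17 mOsm/kg ≈ 384.2 mOsm/kg
Osmolar gap = measured − calculated = 392 − 384.2 = 7.8 mOsm/kg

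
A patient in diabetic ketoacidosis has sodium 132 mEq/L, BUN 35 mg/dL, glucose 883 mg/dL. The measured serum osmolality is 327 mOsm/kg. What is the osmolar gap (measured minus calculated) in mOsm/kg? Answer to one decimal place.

Calculated osmolality = 2·Na + glucose/18 + BUN/2.8
= 2·132 + 883/18 + 35/2.8
= 264 + 49.06 + 12.50
= 325.56 mOsm/kg ≈ 325.6 mOsm/kg
Osmolar gap = measured − calculated = 327 − 325.6 = 1.4 mOsm/kg

1.4 mOsm/kg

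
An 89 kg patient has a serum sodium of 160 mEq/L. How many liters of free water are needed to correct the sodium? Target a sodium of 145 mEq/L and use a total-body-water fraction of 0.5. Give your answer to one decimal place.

4.6 L

TBW = 0.5 · 89 = 44.5 L
Free water deficit = TBW · (Na/145 − 1)
= 44.5 · (160/145 − 1)
= 44.5 · 0.1034
= 4.6 L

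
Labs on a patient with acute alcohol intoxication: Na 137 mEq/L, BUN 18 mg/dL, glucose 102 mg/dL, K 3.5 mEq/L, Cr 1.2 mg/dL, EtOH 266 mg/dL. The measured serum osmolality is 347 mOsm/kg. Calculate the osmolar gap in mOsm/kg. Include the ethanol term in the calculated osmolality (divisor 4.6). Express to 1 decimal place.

3.1 mOsm/kg

Calculated osmolality = 2·Na + glucose/18 + BUN/2.8 + ethanol/4.6
= 2·137 + 102/18 + 18/2.8 + 266/4.6
= 274 + 5.67 + 6.43 + 57.83
= 343.93 mOsm/kg ≈ 343.9 mOsm/kg
Osmolar gap = measured − calculated = 347 − 343.9 = 3.1 mOsm/kg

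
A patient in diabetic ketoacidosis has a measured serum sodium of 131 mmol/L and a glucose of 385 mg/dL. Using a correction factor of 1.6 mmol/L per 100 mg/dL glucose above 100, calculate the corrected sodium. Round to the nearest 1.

136 mmol/L

Corrected Na = measured Na + 1.6 · (glucose − 100)/100
= 131 + 1.6 · (385 − 100)/100
= 131 + 4.6
= 135.6 mmol/L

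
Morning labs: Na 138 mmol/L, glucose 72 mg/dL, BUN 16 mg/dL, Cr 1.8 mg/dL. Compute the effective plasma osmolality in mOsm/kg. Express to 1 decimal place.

280.0 mOsm/kg

Effective osmolality excludes urea (freely permeant across cell membranes):
2·Na + glucose/18
= 2·138 + 72/18
= 276 + 4
= 280 mOsm/kg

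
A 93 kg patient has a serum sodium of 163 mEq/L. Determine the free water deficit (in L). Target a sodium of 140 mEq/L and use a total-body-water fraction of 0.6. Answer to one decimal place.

9.2 L

TBW = 0.6 · 93 = 55.8 L
Free water deficit = TBW · (Na/140 − 1)
= 55.8 · (163/140 − 1)
= 55.8 · 0.1643
= 9.17 L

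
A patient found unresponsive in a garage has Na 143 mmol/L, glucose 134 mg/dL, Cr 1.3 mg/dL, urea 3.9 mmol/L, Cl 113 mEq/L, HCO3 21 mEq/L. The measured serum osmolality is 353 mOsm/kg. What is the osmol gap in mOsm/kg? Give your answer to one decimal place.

55.7 mOsm/kg

Calculated osmolality = 2·Na + glucose/18 + urea
= 2·143 + 134/18 + 3.9
= 286 + 7.44 + 3.90
= 297.34 mOsm/kg ≈ 297.3 mOsm/kg
Osmolar gap = measured − calculated = 353 − 297.3 = 55.7 mOsm/kg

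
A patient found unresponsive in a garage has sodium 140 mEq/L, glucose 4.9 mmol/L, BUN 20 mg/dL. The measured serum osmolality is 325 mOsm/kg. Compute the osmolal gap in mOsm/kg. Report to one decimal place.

33.0 mOsm/kg

Calculated osmolality = 2·Na + glucose + BUN/2.8
= 2·140 + 4.9 + 20/2.8
= 280 + 4.90 + 7.14
= 292.04 mOsm/kg ≈ 292.0 mOsm/kg
Osmolar gap = measured − calculated = 325 − 292.0 = 33.0 mOsm/kg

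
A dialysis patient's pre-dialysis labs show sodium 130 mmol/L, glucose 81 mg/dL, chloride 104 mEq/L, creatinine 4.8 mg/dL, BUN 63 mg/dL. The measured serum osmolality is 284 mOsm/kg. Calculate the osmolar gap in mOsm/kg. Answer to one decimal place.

Calculated osmolality = 2·Na + glucose/18 + BUN/2.8
= 2·130 + 81/18 + 63/2.8
= 260 + 4.50 + 22.50
= 287 mOsm/kg ≈ 287.0 mOsm/kg
Osmolar gap = measured − calculated = 284 − 287.0 = -3.0 mOsm/kg

-3.0 mOsm/kg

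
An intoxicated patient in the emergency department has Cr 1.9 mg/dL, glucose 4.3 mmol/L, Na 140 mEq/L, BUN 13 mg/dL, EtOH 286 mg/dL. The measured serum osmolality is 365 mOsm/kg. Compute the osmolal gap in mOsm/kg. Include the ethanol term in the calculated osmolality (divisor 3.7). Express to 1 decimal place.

Calculated osmolality = 2·Na + glucose + BUN/2.8 + ethanol/3.7
= 2·140 + 4.3 + 13/2.8 + 286/3.7
= 280 + 4.30 + 4.64 + 77.30
= 366.24 mOsm/kg ≈ 366.2 mOsm/kg
Osmolar gap = measured − calculated = 365 − 366.2 = -1.2 mOsm/kg

-1.2 mOsm/kg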